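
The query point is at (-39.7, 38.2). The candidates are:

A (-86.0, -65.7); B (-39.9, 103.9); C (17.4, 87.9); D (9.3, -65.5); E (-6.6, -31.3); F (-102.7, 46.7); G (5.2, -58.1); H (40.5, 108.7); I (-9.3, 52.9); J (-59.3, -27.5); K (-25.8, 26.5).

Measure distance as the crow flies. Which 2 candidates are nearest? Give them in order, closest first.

K, I

Distances from (-39.7, 38.2):
A: 113.7
B: 65.7
C: 75.7
D: 114.7
E: 77.0
F: 63.6
G: 106.3
H: 106.8
I: 33.8
J: 68.6
K: 18.2
Sorted: K (18.2) < I (33.8) < F (63.6) < B (65.7) < …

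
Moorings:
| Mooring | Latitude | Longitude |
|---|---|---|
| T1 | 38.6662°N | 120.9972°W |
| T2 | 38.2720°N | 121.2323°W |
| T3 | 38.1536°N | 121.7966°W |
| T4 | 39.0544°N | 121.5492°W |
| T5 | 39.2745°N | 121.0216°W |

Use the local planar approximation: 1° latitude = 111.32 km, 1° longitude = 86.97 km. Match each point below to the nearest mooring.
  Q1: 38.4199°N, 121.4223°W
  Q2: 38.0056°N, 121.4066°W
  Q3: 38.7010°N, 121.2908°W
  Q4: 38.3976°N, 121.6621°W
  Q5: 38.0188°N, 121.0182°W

Q1→T2; Q2→T2; Q3→T1; Q4→T3; Q5→T2

Q1 at 38.4199°N, 121.4223°W:
  T1: √((0.2463·111.32)² + (0.4251·86.97)²) = √(751.753085 + 1366.850922) = 46.0283 km
  T2: √((-0.1479·111.32)² + (0.1900·86.97)²) = √(271.070804 + 273.052490) = 23.3265 km
  T3: √((-0.2663·111.32)² + (-0.3743·86.97)²) = √(878.797329 + 1059.689410) = 44.0282 km
  T4: √((0.6345·111.32)² + (-0.1269·86.97)²) = √(4988.955707 + 121.804178) = 71.4896 km
  T5: √((0.8546·111.32)² + (0.4007·86.97)²) = √(9050.491655 + 1214.444368) = 101.3160 km
  → nearest: T2 (23.3265 km)
Q2 at 38.0056°N, 121.4066°W:
  T1: √((0.6606·111.32)² + (0.4094·86.97)²) = √(5407.836267 + 1267.752912) = 81.7043 km
  T2: √((0.2664·111.32)² + (0.1743·86.97)²) = √(879.457458 + 229.791370) = 33.3054 km
  T3: √((0.1480·111.32)² + (-0.3900·86.97)²) = √(271.437487 + 1150.451075) = 37.7079 km
  T4: √((1.0488·111.32)² + (-0.1426·86.97)²) = √(13631.126642 + 153.807669) = 117.4093 km
  T5: √((1.2689·111.32)² + (0.3850·86.97)²) = √(19952.677826 + 1121.141424) = 145.1682 km
  → nearest: T2 (33.3054 km)
Q3 at 38.7010°N, 121.2908°W:
  T1: √((-0.0348·111.32)² + (0.2936·86.97)²) = √(15.007380 + 652.005175) = 25.8266 km
  T2: √((-0.4290·111.32)² + (0.0585·86.97)²) = √(2280.662279 + 25.885149) = 48.0265 km
  T3: √((-0.5474·111.32)² + (-0.5058·86.97)²) = √(3713.265320 + 1935.069600) = 75.1554 km
  T4: √((0.3534·111.32)² + (-0.2584·86.97)²) = √(1547.673996 + 505.037886) = 45.3069 km
  T5: √((0.5735·111.32)² + (0.2692·86.97)²) = √(4075.803518 + 548.136915) = 67.9996 km
  → nearest: T1 (25.8266 km)
Q4 at 38.3976°N, 121.6621°W:
  T1: √((0.2686·111.32)² + (0.6649·86.97)²) = √(894.043010 + 3343.887101) = 65.0994 km
  T2: √((-0.1256·111.32)² + (0.4298·86.97)²) = √(195.490508 + 1397.242421) = 39.9091 km
  T3: √((-0.2440·111.32)² + (-0.1345·86.97)²) = √(737.778590 + 136.830687) = 29.5738 km
  T4: √((0.6568·111.32)² + (0.1129·86.97)²) = √(5345.799715 + 96.411053) = 73.7713 km
  T5: √((0.8769·111.32)² + (0.6405·86.97)²) = √(9528.982634 + 3102.967367) = 112.3919 km
  → nearest: T3 (29.5738 km)
Q5 at 38.0188°N, 121.0182°W:
  T1: √((0.6474·111.32)² + (0.0210·86.97)²) = √(5193.878494 + 3.335627) = 72.0917 km
  T2: √((0.2532·111.32)² + (-0.2141·86.97)²) = √(794.463223 + 346.714716) = 33.7813 km
  T3: √((0.1348·111.32)² + (-0.7784·86.97)²) = √(225.178115 + 4582.944466) = 69.3406 km
  T4: √((1.0356·111.32)² + (-0.5310·86.97)²) = √(13290.168244 + 2132.691226) = 124.1888 km
  T5: √((1.2557·111.32)² + (-0.0034·86.97)²) = √(19539.713150 + 0.087437) = 139.7848 km
  → nearest: T2 (33.7813 km)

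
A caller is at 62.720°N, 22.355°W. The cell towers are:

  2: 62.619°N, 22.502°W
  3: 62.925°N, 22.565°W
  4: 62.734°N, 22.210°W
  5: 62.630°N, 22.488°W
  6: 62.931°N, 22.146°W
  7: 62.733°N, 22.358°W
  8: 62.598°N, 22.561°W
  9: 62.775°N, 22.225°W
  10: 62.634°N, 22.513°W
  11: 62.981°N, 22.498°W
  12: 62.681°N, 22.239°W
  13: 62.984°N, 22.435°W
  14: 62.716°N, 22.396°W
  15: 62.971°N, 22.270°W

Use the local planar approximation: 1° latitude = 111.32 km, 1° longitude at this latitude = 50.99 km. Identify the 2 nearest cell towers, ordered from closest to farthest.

7, 14

Distances from 62.720°N, 22.355°W:
2: √((-0.101·111.32)² + (-0.147·50.99)²) = √(126.41224 + 56.18297) = 13.513 km
3: √((0.205·111.32)² + (-0.210·50.99)²) = √(520.77978 + 114.65912) = 25.208 km
4: √((0.014·111.32)² + (0.145·50.99)²) = √(2.42886 + 54.66458) = 7.556 km
5: √((-0.090·111.32)² + (-0.133·50.99)²) = √(100.37635 + 45.99105) = 12.098 km
6: √((0.211·111.32)² + (0.209·50.99)²) = √(551.71057 + 113.56973) = 25.793 km
7: √((0.013·111.32)² + (-0.003·50.99)²) = √(2.09427 + 0.02340) = 1.455 km
8: √((-0.122·111.32)² + (-0.206·50.99)²) = √(184.44465 + 110.33276) = 17.169 km
9: √((0.055·111.32)² + (0.130·50.99)²) = √(37.48623 + 43.93966) = 9.024 km
10: √((-0.086·111.32)² + (-0.158·50.99)²) = √(91.65229 + 64.90590) = 12.512 km
11: √((0.261·111.32)² + (-0.143·50.99)²) = √(844.16513 + 53.16699) = 29.956 km
12: √((-0.039·111.32)² + (0.116·50.99)²) = √(18.84845 + 34.98533) = 7.337 km
13: √((0.264·111.32)² + (-0.080·50.99)²) = √(863.68276 + 16.63987) = 29.670 km
14: √((-0.004·111.32)² + (-0.041·50.99)²) = √(0.19827 + 4.37057) = 2.137 km
15: √((0.251·111.32)² + (0.085·50.99)²) = √(780.71736 + 18.78486) = 28.275 km
Sorted: 7 (1.455 km) < 14 (2.137 km) < 12 (7.337 km) < 4 (7.556 km) < …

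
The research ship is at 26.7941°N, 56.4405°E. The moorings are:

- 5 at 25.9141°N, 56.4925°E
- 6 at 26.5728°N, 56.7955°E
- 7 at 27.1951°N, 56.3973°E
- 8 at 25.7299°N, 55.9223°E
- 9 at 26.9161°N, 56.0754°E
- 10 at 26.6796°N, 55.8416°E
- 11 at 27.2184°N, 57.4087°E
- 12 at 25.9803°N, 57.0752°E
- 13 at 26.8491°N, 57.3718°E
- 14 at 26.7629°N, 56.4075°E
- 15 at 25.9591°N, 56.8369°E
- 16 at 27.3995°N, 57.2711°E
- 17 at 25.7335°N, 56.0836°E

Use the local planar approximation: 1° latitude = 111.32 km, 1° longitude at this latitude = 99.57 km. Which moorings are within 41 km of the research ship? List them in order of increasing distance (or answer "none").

Distances from 26.7941°N, 56.4405°E:
5: 98.0983 km
6: 43.0851 km
7: 44.8461 km
8: 129.2155 km
9: 38.8070 km
10: 60.9795 km
11: 107.3528 km
12: 110.4573 km
13: 92.9314 km
14: 4.7812 km
15: 100.9849 km
16: 106.6846 km
17: 123.2981 km
Threshold 41 km: 14 (4.7812 km), 9 (38.8070 km) are within range.

14, 9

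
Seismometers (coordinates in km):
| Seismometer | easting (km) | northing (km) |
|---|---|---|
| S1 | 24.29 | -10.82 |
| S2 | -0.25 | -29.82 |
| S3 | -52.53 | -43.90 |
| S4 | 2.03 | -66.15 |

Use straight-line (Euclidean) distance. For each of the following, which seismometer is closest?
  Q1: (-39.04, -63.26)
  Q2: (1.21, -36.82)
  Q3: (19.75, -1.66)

Q1→S3; Q2→S2; Q3→S1

Q1 at (-39.04, -63.26):
  S1: √((63.33)² + (52.44)²) = √(4010.6889 + 2749.9536) = 82.22 km
  S2: √((38.79)² + (33.44)²) = √(1504.6641 + 1118.2336) = 51.21 km
  S3: √((-13.49)² + (19.36)²) = √(181.9801 + 374.8096) = 23.60 km
  S4: √((41.07)² + (-2.89)²) = √(1686.7449 + 8.3521) = 41.17 km
  → nearest: S3 (23.60 km)
Q2 at (1.21, -36.82):
  S1: √((23.08)² + (26.00)²) = √(532.6864 + 676.0000) = 34.77 km
  S2: √((-1.46)² + (7.00)²) = √(2.1316 + 49.0000) = 7.15 km
  S3: √((-53.74)² + (-7.08)²) = √(2887.9876 + 50.1264) = 54.20 km
  S4: √((0.82)² + (-29.33)²) = √(0.6724 + 860.2489) = 29.34 km
  → nearest: S2 (7.15 km)
Q3 at (19.75, -1.66):
  S1: √((4.54)² + (-9.16)²) = √(20.6116 + 83.9056) = 10.22 km
  S2: √((-20.00)² + (-28.16)²) = √(400.0000 + 792.9856) = 34.54 km
  S3: √((-72.28)² + (-42.24)²) = √(5224.3984 + 1784.2176) = 83.72 km
  S4: √((-17.72)² + (-64.49)²) = √(313.9984 + 4158.9601) = 66.88 km
  → nearest: S1 (10.22 km)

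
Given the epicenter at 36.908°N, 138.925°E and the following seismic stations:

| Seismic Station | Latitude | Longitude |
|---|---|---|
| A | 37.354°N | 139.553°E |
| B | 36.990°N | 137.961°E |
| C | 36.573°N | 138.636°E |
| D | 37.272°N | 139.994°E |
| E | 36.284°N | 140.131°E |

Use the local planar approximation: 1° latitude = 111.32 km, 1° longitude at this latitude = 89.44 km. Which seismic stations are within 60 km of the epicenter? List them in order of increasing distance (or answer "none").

Distances from 36.908°N, 138.925°E:
A: 74.966 km
B: 86.702 km
C: 45.374 km
D: 103.843 km
E: 128.296 km
Threshold 60 km: C (45.374 km) is within range.

C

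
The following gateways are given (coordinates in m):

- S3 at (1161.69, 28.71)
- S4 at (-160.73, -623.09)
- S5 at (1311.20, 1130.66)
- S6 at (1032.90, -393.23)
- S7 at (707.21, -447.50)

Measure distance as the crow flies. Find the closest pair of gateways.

Pairwise distances:
S6–S7: 330.18 m
S3–S6: 441.16 m
S3–S7: 658.28 m
S4–S7: 885.52 m
S3–S5: 1112.05 m
S4–S6: 1215.56 m
S3–S4: 1474.33 m
S5–S6: 1549.09 m
S5–S7: 1689.79 m
S4–S5: 2289.59 m
Closest pair: S6–S7 at 330.18 m.

S6 and S7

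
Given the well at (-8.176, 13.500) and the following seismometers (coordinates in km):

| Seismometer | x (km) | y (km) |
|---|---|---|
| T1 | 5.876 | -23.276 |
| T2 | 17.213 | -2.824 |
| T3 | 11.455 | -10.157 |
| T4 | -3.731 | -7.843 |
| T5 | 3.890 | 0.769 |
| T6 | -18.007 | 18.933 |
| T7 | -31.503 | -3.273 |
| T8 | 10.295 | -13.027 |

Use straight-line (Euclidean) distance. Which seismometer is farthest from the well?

Distances from (-8.176, 13.500):
T1: √((14.052)² + (-36.776)²) = √(197.45870 + 1352.47418) = 39.369 km
T2: √((25.389)² + (-16.324)²) = √(644.60132 + 266.47298) = 30.184 km
T3: √((19.631)² + (-23.657)²) = √(385.37616 + 559.65365) = 30.741 km
T4: √((4.445)² + (-21.343)²) = √(19.75803 + 455.52365) = 21.801 km
T5: √((12.066)² + (-12.731)²) = √(145.58836 + 162.07836) = 17.540 km
T6: √((-9.831)² + (5.433)²) = √(96.64856 + 29.51749) = 11.232 km
T7: √((-23.327)² + (-16.773)²) = √(544.14893 + 281.33353) = 28.731 km
T8: √((18.471)² + (-26.527)²) = √(341.17784 + 703.68173) = 32.324 km
Maximum: T1 at 39.369 km.

T1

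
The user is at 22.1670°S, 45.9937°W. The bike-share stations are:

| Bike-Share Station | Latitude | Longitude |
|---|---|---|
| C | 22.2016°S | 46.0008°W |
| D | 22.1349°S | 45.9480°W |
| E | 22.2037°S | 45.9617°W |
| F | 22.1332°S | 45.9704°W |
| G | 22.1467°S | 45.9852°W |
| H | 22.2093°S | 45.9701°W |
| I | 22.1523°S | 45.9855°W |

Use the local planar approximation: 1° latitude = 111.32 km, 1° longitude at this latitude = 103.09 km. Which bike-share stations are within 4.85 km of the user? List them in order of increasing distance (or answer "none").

I, G, C, F

Distances from 22.1670°S, 45.9937°W:
C: 3.9206 km
D: 5.9131 km
E: 5.2510 km
F: 4.4640 km
G: 2.4237 km
H: 5.3002 km
I: 1.8419 km
Threshold 4.85 km: I (1.8419 km), G (2.4237 km), C (3.9206 km), F (4.4640 km) are within range.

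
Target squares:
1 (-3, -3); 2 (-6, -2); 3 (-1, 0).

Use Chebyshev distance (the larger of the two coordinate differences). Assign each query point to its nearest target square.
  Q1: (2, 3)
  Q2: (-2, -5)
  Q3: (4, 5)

Q1 at (2, 3):
  1: 6
  2: 8
  3: 3
  → nearest: 3 (3)
Q2 at (-2, -5):
  1: 2
  2: 4
  3: 5
  → nearest: 1 (2)
Q3 at (4, 5):
  1: 8
  2: 10
  3: 5
  → nearest: 3 (5)

Q1→3; Q2→1; Q3→3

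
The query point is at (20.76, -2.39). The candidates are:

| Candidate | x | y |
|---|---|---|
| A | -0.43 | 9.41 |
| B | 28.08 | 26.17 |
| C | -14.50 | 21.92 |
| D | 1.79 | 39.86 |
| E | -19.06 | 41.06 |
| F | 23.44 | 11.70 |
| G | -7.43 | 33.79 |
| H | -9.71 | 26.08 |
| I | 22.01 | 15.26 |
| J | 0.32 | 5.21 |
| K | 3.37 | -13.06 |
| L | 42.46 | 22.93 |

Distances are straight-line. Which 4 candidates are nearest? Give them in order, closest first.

Distances from (20.76, -2.39):
A: 24.25
B: 29.48
C: 42.83
D: 46.31
E: 58.94
F: 14.34
G: 45.87
H: 41.70
I: 17.69
J: 21.81
K: 20.40
L: 33.35
Sorted: F (14.34) < I (17.69) < K (20.40) < J (21.81) < A (24.25) < B (29.48) < …

F, I, K, J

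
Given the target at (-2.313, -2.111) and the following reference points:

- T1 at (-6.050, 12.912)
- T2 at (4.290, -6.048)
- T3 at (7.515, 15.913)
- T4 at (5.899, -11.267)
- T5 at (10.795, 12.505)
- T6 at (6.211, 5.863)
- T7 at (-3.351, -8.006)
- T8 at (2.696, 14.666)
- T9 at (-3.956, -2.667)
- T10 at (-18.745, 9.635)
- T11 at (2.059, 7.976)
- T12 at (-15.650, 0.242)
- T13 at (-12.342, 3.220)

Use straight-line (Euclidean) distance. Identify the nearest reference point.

Distances from (-2.313, -2.111):
T1: √((-3.737)² + (15.023)²) = √(13.96517 + 225.69053) = 15.481
T2: √((6.603)² + (-3.937)²) = √(43.59961 + 15.49997) = 7.688
T3: √((9.828)² + (18.024)²) = √(96.58958 + 324.86458) = 20.529
T4: √((8.212)² + (-9.156)²) = √(67.43694 + 83.83234) = 12.299
T5: √((13.108)² + (14.616)²) = √(171.81966 + 213.62746) = 19.633
T6: √((8.524)² + (7.974)²) = √(72.65858 + 63.58468) = 11.672
T7: √((-1.038)² + (-5.895)²) = √(1.07744 + 34.75102) = 5.986
T8: √((5.009)² + (16.777)²) = √(25.09008 + 281.46773) = 17.509
T9: √((-1.643)² + (-0.556)²) = √(2.69945 + 0.30914) = 1.735
T10: √((-16.432)² + (11.746)²) = √(270.01062 + 137.96852) = 20.198
T11: √((4.372)² + (10.087)²) = √(19.11438 + 101.74757) = 10.994
T12: √((-13.337)² + (2.353)²) = √(177.87557 + 5.53661) = 13.543
T13: √((-10.029)² + (5.331)²) = √(100.58084 + 28.41956) = 11.358
Minimum: T9 at 1.735.

T9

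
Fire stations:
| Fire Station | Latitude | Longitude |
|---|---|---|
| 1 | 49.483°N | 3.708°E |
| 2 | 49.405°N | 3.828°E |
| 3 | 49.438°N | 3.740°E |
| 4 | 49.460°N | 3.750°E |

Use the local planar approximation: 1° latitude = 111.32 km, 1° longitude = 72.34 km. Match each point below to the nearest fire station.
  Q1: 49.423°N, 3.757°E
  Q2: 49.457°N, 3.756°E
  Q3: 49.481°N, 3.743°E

Q1 at 49.423°N, 3.757°E:
  1: √((0.060·111.32)² + (-0.049·72.34)²) = √(44.61171 + 12.56461) = 7.562 km
  2: √((-0.018·111.32)² + (0.071·72.34)²) = √(4.01505 + 26.37993) = 5.513 km
  3: √((0.015·111.32)² + (-0.017·72.34)²) = √(2.78823 + 1.51236) = 2.074 km
  4: √((0.037·111.32)² + (-0.007·72.34)²) = √(16.96484 + 0.25642) = 4.150 km
  → nearest: 3 (2.074 km)
Q2 at 49.457°N, 3.756°E:
  1: √((0.026·111.32)² + (-0.048·72.34)²) = √(8.37709 + 12.05701) = 4.520 km
  2: √((-0.052·111.32)² + (0.072·72.34)²) = √(33.50835 + 27.12826) = 7.787 km
  3: √((-0.019·111.32)² + (-0.016·72.34)²) = √(4.47356 + 1.33967) = 2.411 km
  4: √((0.003·111.32)² + (-0.006·72.34)²) = √(0.11153 + 0.18839) = 0.548 km
  → nearest: 4 (0.548 km)
Q3 at 49.481°N, 3.743°E:
  1: √((0.002·111.32)² + (-0.035·72.34)²) = √(0.04957 + 6.41052) = 2.542 km
  2: √((-0.076·111.32)² + (0.085·72.34)²) = √(71.57701 + 37.80897) = 10.459 km
  3: √((-0.043·111.32)² + (-0.003·72.34)²) = √(22.91307 + 0.04710) = 4.792 km
  4: √((-0.021·111.32)² + (0.007·72.34)²) = √(5.46493 + 0.25642) = 2.392 km
  → nearest: 4 (2.392 km)

Q1→3; Q2→4; Q3→4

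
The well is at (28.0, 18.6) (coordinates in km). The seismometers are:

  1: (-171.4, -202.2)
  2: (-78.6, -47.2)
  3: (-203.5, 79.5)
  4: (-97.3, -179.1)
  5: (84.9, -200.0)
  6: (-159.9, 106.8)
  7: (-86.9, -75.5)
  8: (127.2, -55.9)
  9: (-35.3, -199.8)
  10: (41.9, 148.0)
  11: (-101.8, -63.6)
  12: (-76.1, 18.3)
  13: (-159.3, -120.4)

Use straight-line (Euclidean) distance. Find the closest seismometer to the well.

Distances from (28.0, 18.6):
1: √((-199.4)² + (-220.8)²) = √(39760.360 + 48752.640) = 297.5 km
2: √((-106.6)² + (-65.8)²) = √(11363.560 + 4329.640) = 125.3 km
3: √((-231.5)² + (60.9)²) = √(53592.250 + 3708.810) = 239.4 km
4: √((-125.3)² + (-197.7)²) = √(15700.090 + 39085.290) = 234.1 km
5: √((56.9)² + (-218.6)²) = √(3237.610 + 47785.960) = 225.9 km
6: √((-187.9)² + (88.2)²) = √(35306.410 + 7779.240) = 207.6 km
7: √((-114.9)² + (-94.1)²) = √(13202.010 + 8854.810) = 148.5 km
8: √((99.2)² + (-74.5)²) = √(9840.640 + 5550.250) = 124.1 km
9: √((-63.3)² + (-218.4)²) = √(4006.890 + 47698.560) = 227.4 km
10: √((13.9)² + (129.4)²) = √(193.210 + 16744.360) = 130.1 km
11: √((-129.8)² + (-82.2)²) = √(16848.040 + 6756.840) = 153.6 km
12: √((-104.1)² + (-0.3)²) = √(10836.810 + 0.090) = 104.1 km
13: √((-187.3)² + (-139.0)²) = √(35081.290 + 19321.000) = 233.2 km
Minimum: 12 at 104.1 km.

12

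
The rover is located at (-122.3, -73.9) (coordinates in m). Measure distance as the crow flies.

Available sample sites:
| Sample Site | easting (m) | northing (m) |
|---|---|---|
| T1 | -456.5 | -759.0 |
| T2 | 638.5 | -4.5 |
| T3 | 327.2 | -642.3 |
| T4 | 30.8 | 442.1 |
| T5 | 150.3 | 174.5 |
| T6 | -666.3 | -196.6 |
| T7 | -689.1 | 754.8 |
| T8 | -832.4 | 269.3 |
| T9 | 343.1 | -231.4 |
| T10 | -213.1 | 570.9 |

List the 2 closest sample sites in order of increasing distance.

Distances from (-122.3, -73.9):
T1: √((-334.2)² + (-685.1)²) = √(111689.640 + 469362.010) = 762.3 m
T2: √((760.8)² + (69.4)²) = √(578816.640 + 4816.360) = 764.0 m
T3: √((449.5)² + (-568.4)²) = √(202050.250 + 323078.560) = 724.7 m
T4: √((153.1)² + (516.0)²) = √(23439.610 + 266256.000) = 538.2 m
T5: √((272.6)² + (248.4)²) = √(74310.760 + 61702.560) = 368.8 m
T6: √((-544.0)² + (-122.7)²) = √(295936.000 + 15055.290) = 557.7 m
T7: √((-566.8)² + (828.7)²) = √(321262.240 + 686743.690) = 1004.0 m
T8: √((-710.1)² + (343.2)²) = √(504242.010 + 117786.240) = 788.7 m
T9: √((465.4)² + (-157.5)²) = √(216597.160 + 24806.250) = 491.3 m
T10: √((-90.8)² + (644.8)²) = √(8244.640 + 415767.040) = 651.2 m
Sorted: T5 (368.8 m) < T9 (491.3 m) < T4 (538.2 m) < T6 (557.7 m) < …

T5, T9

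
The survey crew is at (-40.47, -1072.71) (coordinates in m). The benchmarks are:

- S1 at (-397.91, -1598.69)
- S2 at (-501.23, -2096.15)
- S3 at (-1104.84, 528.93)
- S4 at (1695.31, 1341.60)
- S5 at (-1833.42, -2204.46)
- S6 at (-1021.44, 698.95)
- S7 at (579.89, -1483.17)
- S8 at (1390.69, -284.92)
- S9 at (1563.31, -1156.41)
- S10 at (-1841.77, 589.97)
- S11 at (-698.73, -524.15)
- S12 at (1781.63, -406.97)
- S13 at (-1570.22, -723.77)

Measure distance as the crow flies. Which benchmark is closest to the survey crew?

S1

Distances from (-40.47, -1072.71):
S1: √((-357.44)² + (-525.98)²) = √(127763.3536 + 276654.9604) = 635.94 m
S2: √((-460.76)² + (-1023.44)²) = √(212299.7776 + 1047429.4336) = 1122.38 m
S3: √((-1064.37)² + (1601.64)²) = √(1132883.4969 + 2565250.6896) = 1923.05 m
S4: √((1735.78)² + (2414.31)²) = √(3012932.2084 + 5828892.7761) = 2973.52 m
S5: √((-1792.95)² + (-1131.75)²) = √(3214669.7025 + 1280858.0625) = 2120.27 m
S6: √((-980.97)² + (1771.66)²) = √(962302.1409 + 3138779.1556) = 2025.11 m
S7: √((620.36)² + (-410.46)²) = √(384846.5296 + 168477.4116) = 743.86 m
S8: √((1431.16)² + (787.79)²) = √(2048218.9456 + 620613.0841) = 1633.66 m
S9: √((1603.78)² + (-83.70)²) = √(2572110.2884 + 7005.6900) = 1605.96 m
S10: √((-1801.30)² + (1662.68)²) = √(3244681.6900 + 2764504.7824) = 2451.36 m
S11: √((-658.26)² + (548.56)²) = √(433306.2276 + 300918.0736) = 856.87 m
S12: √((1822.10)² + (665.74)²) = √(3320048.4100 + 443209.7476) = 1939.91 m
S13: √((-1529.75)² + (348.94)²) = √(2340135.0625 + 121759.1236) = 1569.04 m
Minimum: S1 at 635.94 m.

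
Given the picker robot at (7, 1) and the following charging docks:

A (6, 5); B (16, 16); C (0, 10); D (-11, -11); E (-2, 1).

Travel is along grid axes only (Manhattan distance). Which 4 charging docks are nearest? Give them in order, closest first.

A, E, C, B

Distances from (7, 1):
A: |-1| + |4| = 1 + 4 = 5
B: |9| + |15| = 9 + 15 = 24
C: |-7| + |9| = 7 + 9 = 16
D: |-18| + |-12| = 18 + 12 = 30
E: |-9| + |0| = 9 + 0 = 9
Sorted: A (5) < E (9) < C (16) < B (24) < D (30)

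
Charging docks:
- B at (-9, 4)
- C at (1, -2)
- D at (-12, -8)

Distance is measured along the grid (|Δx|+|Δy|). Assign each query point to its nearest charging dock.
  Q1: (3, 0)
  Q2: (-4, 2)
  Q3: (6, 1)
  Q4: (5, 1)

Q1→C; Q2→B; Q3→C; Q4→C

Q1 at (3, 0):
  B: |-12| + |4| = 12 + 4 = 16
  C: |-2| + |-2| = 2 + 2 = 4
  D: |-15| + |-8| = 15 + 8 = 23
  → nearest: C (4)
Q2 at (-4, 2):
  B: |-5| + |2| = 5 + 2 = 7
  C: |5| + |-4| = 5 + 4 = 9
  D: |-8| + |-10| = 8 + 10 = 18
  → nearest: B (7)
Q3 at (6, 1):
  B: |-15| + |3| = 15 + 3 = 18
  C: |-5| + |-3| = 5 + 3 = 8
  D: |-18| + |-9| = 18 + 9 = 27
  → nearest: C (8)
Q4 at (5, 1):
  B: |-14| + |3| = 14 + 3 = 17
  C: |-4| + |-3| = 4 + 3 = 7
  D: |-17| + |-9| = 17 + 9 = 26
  → nearest: C (7)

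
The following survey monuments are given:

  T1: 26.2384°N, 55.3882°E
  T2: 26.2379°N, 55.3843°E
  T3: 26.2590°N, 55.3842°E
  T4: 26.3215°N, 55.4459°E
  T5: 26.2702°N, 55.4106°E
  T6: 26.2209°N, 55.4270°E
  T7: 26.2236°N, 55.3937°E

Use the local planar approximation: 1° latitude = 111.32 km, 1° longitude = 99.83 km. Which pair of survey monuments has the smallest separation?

T1 and T2

Pairwise distances:
T1–T2: 0.3933 km
T1–T3: 2.3277 km
T1–T4: 10.8975 km
T1–T5: 4.1871 km
T1–T6: 4.3357 km
T1–T7: 1.7366 km
T2–T3: 2.3489 km
T2–T4: 11.1546 km
T2–T5: 4.4522 km
T2–T6: 4.6639 km
T2–T7: 1.8479 km
T3–T4: 9.2923 km
T3–T5: 2.9155 km
T3–T6: 6.0204 km
T3–T7: 4.0532 km
T4–T5: 6.7105 km
T4–T6: 11.3566 km
T4–T7: 12.0800 km
T5–T6: 5.7271 km
T5–T7: 5.4550 km
T6–T7: 3.3379 km
Closest pair: T1–T2 at 0.3933 km.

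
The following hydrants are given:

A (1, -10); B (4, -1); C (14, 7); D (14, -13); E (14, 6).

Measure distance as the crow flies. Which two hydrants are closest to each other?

C and E

Pairwise distances:
A–B: 9.5
A–C: 21.4
A–D: 13.3
A–E: 20.6
B–C: 12.8
B–D: 15.6
B–E: 12.2
C–D: 20.0
C–E: 1.0
D–E: 19.0
Closest pair: C–E at 1.0.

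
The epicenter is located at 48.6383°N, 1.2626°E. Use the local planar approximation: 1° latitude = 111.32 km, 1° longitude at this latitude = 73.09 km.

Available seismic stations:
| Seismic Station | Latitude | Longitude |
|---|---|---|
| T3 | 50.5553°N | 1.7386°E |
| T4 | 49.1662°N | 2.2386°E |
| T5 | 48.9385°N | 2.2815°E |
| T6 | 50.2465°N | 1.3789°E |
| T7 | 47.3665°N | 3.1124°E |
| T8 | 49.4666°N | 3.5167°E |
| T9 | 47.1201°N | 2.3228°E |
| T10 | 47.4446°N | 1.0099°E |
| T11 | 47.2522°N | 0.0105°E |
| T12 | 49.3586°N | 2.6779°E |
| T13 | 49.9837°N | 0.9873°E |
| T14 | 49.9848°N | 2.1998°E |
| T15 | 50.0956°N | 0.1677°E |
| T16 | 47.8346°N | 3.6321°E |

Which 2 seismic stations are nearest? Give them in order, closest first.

Distances from 48.6383°N, 1.2626°E:
T3: √((1.9170·111.32)² + (0.4760·73.09)²) = √(45539.747792 + 1210.402548) = 216.2178 km
T4: √((0.5279·111.32)² + (0.9760·73.09)²) = √(3453.422541 + 5088.802069) = 92.4242 km
T5: √((0.3002·111.32)² + (1.0189·73.09)²) = √(1116.780369 + 5545.989567) = 81.6258 km
T6: √((1.6082·111.32)² + (0.1163·73.09)²) = √(32049.887608 + 72.256239) = 179.2265 km
T7: √((-1.2718·111.32)² + (1.8498·73.09)²) = √(20043.983503 + 18279.548896) = 195.7640 km
T8: √((0.8283·111.32)² + (2.2541·73.09)²) = √(8502.012087 + 27143.277190) = 188.7996 km
T9: √((-1.5182·111.32)² + (1.0602·73.09)²) = √(28563.036148 + 6004.702890) = 185.9240 km
T10: √((-1.1937·111.32)² + (-0.2527·73.09)²) = √(17657.807707 + 341.135100) = 134.1601 km
T11: √((-1.3861·111.32)² + (-1.2521·73.09)²) = √(23808.691208 + 8375.176243) = 179.3986 km
T12: √((0.7203·111.32)² + (1.4153·73.09)²) = √(6429.441141 + 10700.718444) = 130.8822 km
T13: √((1.3454·111.32)² + (-0.2753·73.09)²) = √(22431.031333 + 404.881885) = 151.1156 km
T14: √((1.3465·111.32)² + (0.9372·73.09)²) = √(22467.725582 + 4692.242876) = 164.8028 km
T15: √((1.4573·111.32)² + (-1.0949·73.09)²) = √(26317.481428 + 6404.199249) = 180.8914 km
T16: √((-0.8037·111.32)² + (2.3695·73.09)²) = √(8004.502267 + 29993.652107) = 194.9312 km
Sorted: T5 (81.6258 km) < T4 (92.4242 km) < T12 (130.8822 km) < T10 (134.1601 km) < …

T5, T4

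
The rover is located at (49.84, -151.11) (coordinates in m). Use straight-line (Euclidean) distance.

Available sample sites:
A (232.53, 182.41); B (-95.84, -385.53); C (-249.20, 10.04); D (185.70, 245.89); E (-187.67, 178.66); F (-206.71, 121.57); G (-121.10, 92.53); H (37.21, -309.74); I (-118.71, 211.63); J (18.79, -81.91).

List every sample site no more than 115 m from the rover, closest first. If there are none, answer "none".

Distances from (49.84, -151.11):
A: √((182.69)² + (333.52)²) = √(33375.6361 + 111235.5904) = 380.28 m
B: √((-145.68)² + (-234.42)²) = √(21222.6624 + 54952.7364) = 276.00 m
C: √((-299.04)² + (161.15)²) = √(89424.9216 + 25969.3225) = 339.70 m
D: √((135.86)² + (397.00)²) = √(18457.9396 + 157609.0000) = 419.60 m
E: √((-237.51)² + (329.77)²) = √(56411.0001 + 108748.2529) = 406.40 m
F: √((-256.55)² + (272.68)²) = √(65817.9025 + 74354.3824) = 374.40 m
G: √((-170.94)² + (243.64)²) = √(29220.4836 + 59360.4496) = 297.63 m
H: √((-12.63)² + (-158.63)²) = √(159.5169 + 25163.4769) = 159.13 m
I: √((-168.55)² + (362.74)²) = √(28409.1025 + 131580.3076) = 399.99 m
J: √((-31.05)² + (69.20)²) = √(964.1025 + 4788.6400) = 75.85 m
Threshold 115 m: J (75.85 m) is within range.

J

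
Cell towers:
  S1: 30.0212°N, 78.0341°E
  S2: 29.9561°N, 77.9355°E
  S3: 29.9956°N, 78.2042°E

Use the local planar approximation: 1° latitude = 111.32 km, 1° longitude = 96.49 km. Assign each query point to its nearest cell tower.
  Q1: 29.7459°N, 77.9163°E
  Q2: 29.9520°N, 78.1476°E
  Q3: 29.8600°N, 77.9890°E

Q1→S2; Q2→S3; Q3→S2

Q1 at 29.7459°N, 77.9163°E:
  S1: √((0.2753·111.32)² + (0.1178·96.49)²) = √(939.201588 + 129.197822) = 32.6864 km
  S2: √((0.2102·111.32)² + (0.0192·96.49)²) = √(547.534915 + 3.432156) = 23.4727 km
  S3: √((0.2497·111.32)² + (0.2879·96.49)²) = √(772.651194 + 771.699009) = 39.2982 km
  → nearest: S2 (23.4727 km)
Q2 at 29.9520°N, 78.1476°E:
  S1: √((0.0692·111.32)² + (-0.1135·96.49)²) = √(59.341509 + 119.937871) = 13.3895 km
  S2: √((0.0041·111.32)² + (-0.2121·96.49)²) = √(0.208312 + 418.837877) = 20.4706 km
  S3: √((0.0436·111.32)² + (0.0566·96.49)²) = √(23.556967 + 29.826169) = 7.3064 km
  → nearest: S3 (7.3064 km)
Q3 at 29.8600°N, 77.9890°E:
  S1: √((0.1612·111.32)² + (0.0451·96.49)²) = √(322.015273 + 18.937284) = 18.4649 km
  S2: √((0.0961·111.32)² + (-0.0535·96.49)²) = √(114.444037 + 26.648464) = 11.8782 km
  S3: √((0.1356·111.32)² + (0.2152·96.49)²) = √(227.858783 + 431.170607) = 25.6716 km
  → nearest: S2 (11.8782 km)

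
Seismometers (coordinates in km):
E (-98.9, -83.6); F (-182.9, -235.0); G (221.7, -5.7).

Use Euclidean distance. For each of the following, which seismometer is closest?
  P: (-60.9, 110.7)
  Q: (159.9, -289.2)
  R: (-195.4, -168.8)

P→E; Q→G; R→F

P at (-60.9, 110.7):
  E: 198.0 km
  F: 366.6 km
  G: 305.6 km
  → nearest: E (198.0 km)
Q at (159.9, -289.2):
  E: 330.5 km
  F: 347.1 km
  G: 290.2 km
  → nearest: G (290.2 km)
R at (-195.4, -168.8):
  E: 128.7 km
  F: 67.4 km
  G: 447.9 km
  → nearest: F (67.4 km)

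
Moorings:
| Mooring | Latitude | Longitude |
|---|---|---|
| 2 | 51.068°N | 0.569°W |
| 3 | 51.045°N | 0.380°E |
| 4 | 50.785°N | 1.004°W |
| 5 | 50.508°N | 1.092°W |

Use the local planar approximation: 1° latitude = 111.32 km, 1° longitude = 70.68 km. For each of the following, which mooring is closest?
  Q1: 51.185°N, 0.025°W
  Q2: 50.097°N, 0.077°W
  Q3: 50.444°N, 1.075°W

Q1 at 51.185°N, 0.025°W:
  2: 40.596 km
  3: 32.593 km
  4: 82.285 km
  5: 106.617 km
  → nearest: 3 (32.593 km)
Q2 at 50.097°N, 0.077°W:
  2: 113.548 km
  3: 110.364 km
  4: 100.790 km
  5: 85.088 km
  → nearest: 5 (85.088 km)
Q3 at 50.444°N, 1.075°W:
  2: 78.130 km
  3: 122.687 km
  4: 38.290 km
  5: 7.225 km
  → nearest: 5 (7.225 km)

Q1→3; Q2→5; Q3→5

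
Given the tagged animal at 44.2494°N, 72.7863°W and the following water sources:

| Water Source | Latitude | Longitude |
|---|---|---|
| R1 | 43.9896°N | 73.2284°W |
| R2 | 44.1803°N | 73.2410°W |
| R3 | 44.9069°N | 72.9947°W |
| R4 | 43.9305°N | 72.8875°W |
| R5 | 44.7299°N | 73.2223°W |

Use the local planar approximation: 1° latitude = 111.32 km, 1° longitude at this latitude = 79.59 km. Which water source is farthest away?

R3

Distances from 44.2494°N, 72.7863°W:
R1: √((-0.2598·111.32)² + (-0.4421·79.59)²) = √(836.420539 + 1238.106601) = 45.5470 km
R2: √((-0.0691·111.32)² + (-0.4547·79.59)²) = √(59.170125 + 1309.685194) = 36.9980 km
R3: √((0.6575·111.32)² + (-0.2084·79.59)²) = √(5357.200610 + 275.113840) = 75.0487 km
R4: √((-0.3189·111.32)² + (-0.1012·79.59)²) = √(1260.246308 + 64.875099) = 36.4022 km
R5: √((0.4805·111.32)² + (-0.4360·79.59)²) = √(2861.100935 + 1204.176058) = 63.7595 km
Maximum: R3 at 75.0487 km.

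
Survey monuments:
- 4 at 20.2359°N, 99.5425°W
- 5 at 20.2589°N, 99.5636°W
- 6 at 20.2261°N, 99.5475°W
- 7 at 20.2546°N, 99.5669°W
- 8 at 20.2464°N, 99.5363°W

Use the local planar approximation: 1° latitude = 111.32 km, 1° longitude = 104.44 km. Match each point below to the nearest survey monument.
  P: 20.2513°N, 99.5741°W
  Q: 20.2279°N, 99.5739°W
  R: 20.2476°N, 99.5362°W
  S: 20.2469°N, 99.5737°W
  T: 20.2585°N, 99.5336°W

P at 20.2513°N, 99.5741°W:
  4: √((-0.0154·111.32)² + (0.0316·104.44)²) = √(2.938920 + 10.892006) = 3.7190 km
  5: √((0.0076·111.32)² + (0.0105·104.44)²) = √(0.715770 + 1.202575) = 1.3850 km
  6: √((-0.0252·111.32)² + (0.0266·104.44)²) = √(7.869506 + 7.717862) = 3.9481 km
  7: √((0.0033·111.32)² + (0.0072·104.44)²) = √(0.134950 + 0.565456) = 0.8369 km
  8: √((-0.0049·111.32)² + (0.0378·104.44)²) = √(0.297535 + 15.585378) = 3.9853 km
  → nearest: 7 (0.8369 km)
Q at 20.2279°N, 99.5739°W:
  4: √((0.0080·111.32)² + (0.0314·104.44)²) = √(0.793097 + 10.754569) = 3.3982 km
  5: √((0.0310·111.32)² + (0.0103·104.44)²) = √(11.908849 + 1.157199) = 3.6147 km
  6: √((-0.0018·111.32)² + (0.0264·104.44)²) = √(0.040151 + 7.602240) = 2.7645 km
  7: √((0.0267·111.32)² + (0.0070·104.44)²) = √(8.834234 + 0.534478) = 3.0608 km
  8: √((0.0185·111.32)² + (0.0376·104.44)²) = √(4.241211 + 15.420889) = 4.4342 km
  → nearest: 6 (2.7645 km)
R at 20.2476°N, 99.5362°W:
  4: √((-0.0117·111.32)² + (-0.0063·104.44)²) = √(1.696360 + 0.432927) = 1.4592 km
  5: √((0.0113·111.32)² + (-0.0274·104.44)²) = √(1.582353 + 8.189075) = 3.1259 km
  6: √((-0.0215·111.32)² + (-0.0113·104.44)²) = √(5.728268 + 1.392806) = 2.6685 km
  7: √((0.0070·111.32)² + (-0.0307·104.44)²) = √(0.607215 + 10.280411) = 3.2996 km
  8: √((-0.0012·111.32)² + (-0.0001·104.44)²) = √(0.017845 + 0.000109) = 0.1340 km
  → nearest: 8 (0.1340 km)
S at 20.2469°N, 99.5737°W:
  4: √((-0.0110·111.32)² + (0.0312·104.44)²) = √(1.499449 + 10.618005) = 3.4810 km
  5: √((0.0120·111.32)² + (0.0101·104.44)²) = √(1.784469 + 1.112696) = 1.7021 km
  6: √((-0.0208·111.32)² + (0.0262·104.44)²) = √(5.361336 + 7.487491) = 3.5845 km
  7: √((0.0077·111.32)² + (0.0068·104.44)²) = √(0.734730 + 0.504373) = 1.1131 km
  8: √((-0.0005·111.32)² + (0.0374·104.44)²) = √(0.003098 + 15.257273) = 3.9065 km
  → nearest: 7 (1.1131 km)
T at 20.2585°N, 99.5336°W:
  4: √((-0.0226·111.32)² + (-0.0089·104.44)²) = √(6.329411 + 0.864000) = 2.6821 km
  5: √((0.0004·111.32)² + (-0.0300·104.44)²) = √(0.001983 + 9.816942) = 3.1335 km
  6: √((-0.0324·111.32)² + (-0.0139·104.44)²) = √(13.008775 + 2.107479) = 3.8880 km
  7: √((-0.0039·111.32)² + (-0.0333·104.44)²) = √(0.188484 + 12.095455) = 3.5048 km
  8: √((-0.0121·111.32)² + (-0.0027·104.44)²) = √(1.814334 + 0.079517) = 1.3762 km
  → nearest: 8 (1.3762 km)

P→7; Q→6; R→8; S→7; T→8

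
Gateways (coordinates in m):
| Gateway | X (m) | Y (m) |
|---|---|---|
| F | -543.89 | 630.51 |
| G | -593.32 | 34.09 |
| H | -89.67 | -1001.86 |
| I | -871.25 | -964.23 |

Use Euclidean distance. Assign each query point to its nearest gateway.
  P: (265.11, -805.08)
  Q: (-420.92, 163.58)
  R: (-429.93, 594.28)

P at (265.11, -805.08):
  F: 1647.85 m
  G: 1200.46 m
  H: 405.70 m
  I: 1147.45 m
  → nearest: H (405.70 m)
Q at (-420.92, 163.58):
  F: 482.85 m
  G: 215.61 m
  H: 1211.60 m
  I: 1214.39 m
  → nearest: G (215.61 m)
R at (-429.93, 594.28):
  F: 119.58 m
  G: 583.53 m
  H: 1632.00 m
  I: 1619.79 m
  → nearest: F (119.58 m)

P→H; Q→G; R→F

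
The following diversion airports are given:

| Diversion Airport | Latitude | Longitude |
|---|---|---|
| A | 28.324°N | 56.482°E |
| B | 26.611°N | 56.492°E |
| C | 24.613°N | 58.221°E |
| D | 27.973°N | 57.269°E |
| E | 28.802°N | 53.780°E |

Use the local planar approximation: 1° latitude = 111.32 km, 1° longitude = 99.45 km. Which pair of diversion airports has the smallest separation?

Pairwise distances:
A–B: 190.694 km
A–C: 447.848 km
A–D: 87.478 km
A–E: 273.932 km
B–C: 281.133 km
B–D: 170.174 km
B–E: 363.636 km
C–D: 385.832 km
C–E: 642.273 km
D–E: 359.044 km
Closest pair: A–D at 87.478 km.

A and D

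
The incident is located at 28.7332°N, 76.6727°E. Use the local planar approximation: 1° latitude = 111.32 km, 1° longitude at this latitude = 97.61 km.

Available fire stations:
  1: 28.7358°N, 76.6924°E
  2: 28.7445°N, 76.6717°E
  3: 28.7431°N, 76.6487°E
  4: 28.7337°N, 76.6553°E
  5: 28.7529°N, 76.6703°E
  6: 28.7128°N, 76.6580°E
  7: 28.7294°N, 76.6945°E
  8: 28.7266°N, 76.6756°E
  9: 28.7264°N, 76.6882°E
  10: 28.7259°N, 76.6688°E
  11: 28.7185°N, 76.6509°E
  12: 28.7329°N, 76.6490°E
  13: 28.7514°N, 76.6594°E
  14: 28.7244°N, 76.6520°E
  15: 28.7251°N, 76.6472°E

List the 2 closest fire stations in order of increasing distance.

8, 10

Distances from 28.7332°N, 76.6727°E:
1: 1.9446 km
2: 1.2617 km
3: 2.5889 km
4: 1.6993 km
5: 2.2055 km
6: 2.6863 km
7: 2.1695 km
8: 0.7874 km
9: 1.6918 km
10: 0.8974 km
11: 2.6844 km
12: 2.3136 km
13: 2.4063 km
14: 2.2455 km
15: 2.6473 km
Sorted: 8 (0.7874 km) < 10 (0.8974 km) < 2 (1.2617 km) < 9 (1.6918 km) < …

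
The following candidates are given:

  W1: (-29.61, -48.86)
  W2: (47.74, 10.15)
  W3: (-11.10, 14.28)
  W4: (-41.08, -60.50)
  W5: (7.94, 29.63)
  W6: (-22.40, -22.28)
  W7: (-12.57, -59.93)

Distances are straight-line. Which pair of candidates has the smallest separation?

W1 and W4

Pairwise distances:
W1–W2: 97.29
W1–W3: 65.80
W1–W4: 16.34
W1–W5: 87.01
W1–W6: 27.54
W1–W7: 20.32
W2–W3: 58.98
W2–W4: 113.49
W2–W5: 44.31
W2–W6: 77.27
W2–W7: 92.46
W3–W4: 80.57
W3–W5: 24.46
W3–W6: 38.27
W3–W7: 74.22
W4–W5: 102.60
W4–W6: 42.54
W4–W7: 28.52
W5–W6: 60.13
W5–W7: 91.88
W6–W7: 38.91
Closest pair: W1–W4 at 16.34.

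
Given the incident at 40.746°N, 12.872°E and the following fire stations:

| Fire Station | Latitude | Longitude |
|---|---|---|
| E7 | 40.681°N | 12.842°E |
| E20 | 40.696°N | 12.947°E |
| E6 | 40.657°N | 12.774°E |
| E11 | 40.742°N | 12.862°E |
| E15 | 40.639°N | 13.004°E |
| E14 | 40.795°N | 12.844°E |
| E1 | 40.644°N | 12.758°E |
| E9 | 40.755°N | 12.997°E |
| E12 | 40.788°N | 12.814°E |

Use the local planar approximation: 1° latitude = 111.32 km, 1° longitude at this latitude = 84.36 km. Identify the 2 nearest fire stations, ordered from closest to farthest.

Distances from 40.746°N, 12.872°E:
E7: √((-0.065·111.32)² + (-0.030·84.36)²) = √(52.35680 + 6.40495) = 7.666 km
E20: √((-0.050·111.32)² + (0.075·84.36)²) = √(30.98036 + 40.03093) = 8.427 km
E6: √((-0.089·111.32)² + (-0.098·84.36)²) = √(98.15816 + 68.34792) = 12.904 km
E11: √((-0.004·111.32)² + (-0.010·84.36)²) = √(0.19827 + 0.71166) = 0.954 km
E15: √((-0.107·111.32)² + (0.132·84.36)²) = √(141.87764 + 123.99981) = 16.306 km
E14: √((0.049·111.32)² + (-0.028·84.36)²) = √(29.75353 + 5.57942) = 5.944 km
E1: √((-0.102·111.32)² + (-0.114·84.36)²) = √(128.92785 + 92.48746) = 14.880 km
E9: √((0.009·111.32)² + (0.125·84.36)²) = √(1.00376 + 111.19702) = 10.592 km
E12: √((0.042·111.32)² + (-0.058·84.36)²) = √(21.85974 + 23.94027) = 6.768 km
Sorted: E11 (0.954 km) < E14 (5.944 km) < E12 (6.768 km) < E7 (7.666 km) < …

E11, E14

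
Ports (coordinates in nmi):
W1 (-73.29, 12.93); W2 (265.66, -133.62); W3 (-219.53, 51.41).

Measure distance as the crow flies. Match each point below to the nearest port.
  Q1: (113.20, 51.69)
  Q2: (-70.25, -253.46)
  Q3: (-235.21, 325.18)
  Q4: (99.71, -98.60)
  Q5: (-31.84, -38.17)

Q1→W1; Q2→W1; Q3→W3; Q4→W2; Q5→W1

Q1 at (113.20, 51.69):
  W1: √((-186.49)² + (-38.76)²) = √(34778.5201 + 1502.3376) = 190.48 nmi
  W2: √((152.46)² + (-185.31)²) = √(23244.0516 + 34339.7961) = 239.97 nmi
  W3: √((-332.73)² + (-0.28)²) = √(110709.2529 + 0.0784) = 332.73 nmi
  → nearest: W1 (190.48 nmi)
Q2 at (-70.25, -253.46):
  W1: √((-3.04)² + (266.39)²) = √(9.2416 + 70963.6321) = 266.41 nmi
  W2: √((335.91)² + (119.84)²) = √(112835.5281 + 14361.6256) = 356.65 nmi
  W3: √((-149.28)² + (304.87)²) = √(22284.5184 + 92945.7169) = 339.46 nmi
  → nearest: W1 (266.41 nmi)
Q3 at (-235.21, 325.18):
  W1: √((161.92)² + (-312.25)²) = √(26218.0864 + 97500.0625) = 351.74 nmi
  W2: √((500.87)² + (-458.80)²) = √(250870.7569 + 210497.4400) = 679.24 nmi
  W3: √((15.68)² + (-273.77)²) = √(245.8624 + 74950.0129) = 274.22 nmi
  → nearest: W3 (274.22 nmi)
Q4 at (99.71, -98.60):
  W1: √((-173.00)² + (111.53)²) = √(29929.0000 + 12438.9409) = 205.83 nmi
  W2: √((165.95)² + (-35.02)²) = √(27539.4025 + 1226.4004) = 169.60 nmi
  W3: √((-319.24)² + (150.01)²) = √(101914.1776 + 22503.0001) = 352.73 nmi
  → nearest: W2 (169.60 nmi)
Q5 at (-31.84, -38.17):
  W1: √((-41.45)² + (51.10)²) = √(1718.1025 + 2611.2100) = 65.80 nmi
  W2: √((297.50)² + (-95.45)²) = √(88506.2500 + 9110.7025) = 312.44 nmi
  W3: √((-187.69)² + (89.58)²) = √(35227.5361 + 8024.5764) = 207.97 nmi
  → nearest: W1 (65.80 nmi)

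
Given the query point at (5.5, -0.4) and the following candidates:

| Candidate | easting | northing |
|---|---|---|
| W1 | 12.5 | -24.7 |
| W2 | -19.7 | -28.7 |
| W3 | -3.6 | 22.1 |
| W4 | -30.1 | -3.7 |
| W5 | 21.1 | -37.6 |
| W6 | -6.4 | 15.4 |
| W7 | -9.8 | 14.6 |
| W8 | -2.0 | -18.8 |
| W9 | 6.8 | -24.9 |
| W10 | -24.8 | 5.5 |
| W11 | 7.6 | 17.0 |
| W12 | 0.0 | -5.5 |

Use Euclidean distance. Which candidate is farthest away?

W5

Distances from (5.5, -0.4):
W1: 25.3
W2: 37.9
W3: 24.3
W4: 35.8
W5: 40.3
W6: 19.8
W7: 21.4
W8: 19.9
W9: 24.5
W10: 30.9
W11: 17.5
W12: 7.5
Maximum: W5 at 40.3.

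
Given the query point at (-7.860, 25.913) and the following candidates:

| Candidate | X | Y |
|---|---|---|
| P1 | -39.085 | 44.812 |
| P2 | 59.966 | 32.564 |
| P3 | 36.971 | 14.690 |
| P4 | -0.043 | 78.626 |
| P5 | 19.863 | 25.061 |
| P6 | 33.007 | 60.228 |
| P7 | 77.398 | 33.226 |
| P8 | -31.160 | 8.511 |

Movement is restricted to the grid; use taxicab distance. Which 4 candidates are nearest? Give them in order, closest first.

P5, P8, P1, P3

Distances from (-7.860, 25.913):
P1: 50.124
P2: 74.477
P3: 56.054
P4: 60.530
P5: 28.575
P6: 75.182
P7: 92.571
P8: 40.702
Sorted: P5 (28.575) < P8 (40.702) < P1 (50.124) < P3 (56.054) < P4 (60.530) < P2 (74.477) < …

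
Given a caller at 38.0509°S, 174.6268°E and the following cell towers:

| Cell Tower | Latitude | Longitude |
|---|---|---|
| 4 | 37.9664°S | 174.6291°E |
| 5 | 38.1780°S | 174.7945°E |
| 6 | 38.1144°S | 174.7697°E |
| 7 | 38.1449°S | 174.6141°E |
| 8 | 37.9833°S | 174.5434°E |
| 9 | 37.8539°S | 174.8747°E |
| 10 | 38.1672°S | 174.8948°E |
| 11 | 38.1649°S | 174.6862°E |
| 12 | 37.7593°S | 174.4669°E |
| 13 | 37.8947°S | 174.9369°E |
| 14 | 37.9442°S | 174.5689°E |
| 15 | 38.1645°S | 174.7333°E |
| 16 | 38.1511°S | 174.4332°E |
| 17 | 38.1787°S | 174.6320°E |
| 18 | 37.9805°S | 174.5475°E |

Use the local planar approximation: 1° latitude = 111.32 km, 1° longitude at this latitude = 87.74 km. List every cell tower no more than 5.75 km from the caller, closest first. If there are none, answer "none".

Distances from 38.0509°S, 174.6268°E:
4: √((0.0845·111.32)² + (0.0023·87.74)²) = √(88.482995 + 0.040724) = 9.4087 km
5: √((-0.1271·111.32)² + (0.1677·87.74)²) = √(200.187749 + 216.501737) = 20.4130 km
6: √((-0.0635·111.32)² + (0.1429·87.74)²) = √(49.968216 + 157.202597) = 14.3934 km
7: √((-0.0940·111.32)² + (-0.0127·87.74)²) = √(109.496970 + 1.241660) = 10.5232 km
8: √((0.0676·111.32)² + (-0.0834·87.74)²) = √(56.629117 + 53.546040) = 10.4964 km
9: √((0.1970·111.32)² + (0.2479·87.74)²) = √(480.926654 + 473.094952) = 30.8872 km
10: √((-0.1163·111.32)² + (0.2680·87.74)²) = √(167.612277 + 552.923245) = 26.8428 km
11: √((-0.1140·111.32)² + (0.0594·87.74)²) = √(161.048283 + 27.162401) = 13.7190 km
12: √((0.2916·111.32)² + (-0.1599·87.74)²) = √(1053.710808 + 196.830406) = 35.3630 km
13: √((0.1562·111.32)² + (0.3101·87.74)²) = √(302.348943 + 740.284732) = 32.2898 km
14: √((0.1067·111.32)² + (-0.0579·87.74)²) = √(141.083178 + 25.807883) = 12.9186 km
15: √((-0.1136·111.32)² + (0.1065·87.74)²) = √(159.920102 + 87.316129) = 15.7237 km
16: √((-0.1002·111.32)² + (-0.1936·87.74)²) = √(124.417605 + 288.539959) = 20.3214 km
17: √((-0.1278·111.32)² + (0.0052·87.74)²) = √(202.398879 + 0.208162) = 14.2340 km
18: √((0.0704·111.32)² + (-0.0793·87.74)²) = √(61.417440 + 48.410730) = 10.4799 km
Threshold 5.75 km: none within range.

none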